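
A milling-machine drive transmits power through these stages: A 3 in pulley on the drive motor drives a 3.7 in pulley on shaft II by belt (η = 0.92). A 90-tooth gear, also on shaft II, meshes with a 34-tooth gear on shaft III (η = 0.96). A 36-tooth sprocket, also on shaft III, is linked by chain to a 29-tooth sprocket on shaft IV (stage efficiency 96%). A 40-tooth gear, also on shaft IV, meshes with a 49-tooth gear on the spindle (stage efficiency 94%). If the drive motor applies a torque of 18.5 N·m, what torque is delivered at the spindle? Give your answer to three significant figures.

6.78 N·m

belt 3.7/3 = 1.2333 → τ = 18.5·1.2333·0.92 = 20.991 N·m
gear mesh 34/90 = 0.37778 → τ = 20.991·0.37778·0.96 = 7.6129 N·m
chain 29/36 = 0.80556 → τ = 7.6129·0.80556·0.96 = 5.8873 N·m
gear mesh 49/40 = 1.225 → τ = 5.8873·1.225·0.94 = 6.7792 N·m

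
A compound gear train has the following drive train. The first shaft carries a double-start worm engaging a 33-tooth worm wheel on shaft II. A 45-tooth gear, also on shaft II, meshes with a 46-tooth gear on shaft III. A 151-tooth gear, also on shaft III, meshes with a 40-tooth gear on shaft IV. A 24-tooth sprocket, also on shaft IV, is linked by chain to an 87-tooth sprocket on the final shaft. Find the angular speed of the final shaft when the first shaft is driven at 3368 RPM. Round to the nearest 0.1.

worm 33/2 = 16.5 → 3368/16.5 = 204.12 RPM
gear mesh 46/45 = 1.0222 → 204.12/1.0222 = 199.68 RPM
gear mesh 40/151 = 0.2649 → 199.68/0.2649 = 753.81 RPM
chain 87/24 = 3.625 → 753.81/3.625 = 207.95 RPM

207.9 RPM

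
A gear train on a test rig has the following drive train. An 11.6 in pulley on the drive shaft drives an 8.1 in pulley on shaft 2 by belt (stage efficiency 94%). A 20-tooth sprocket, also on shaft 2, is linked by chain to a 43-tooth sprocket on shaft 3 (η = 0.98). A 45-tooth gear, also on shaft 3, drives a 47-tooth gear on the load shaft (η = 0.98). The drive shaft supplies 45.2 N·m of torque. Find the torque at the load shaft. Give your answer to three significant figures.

64.0 N·m

belt 8.1/11.6 = 0.69828 → τ = 45.2·0.69828·0.94 = 29.668 N·m
chain 43/20 = 2.15 → τ = 29.668·2.15·0.98 = 62.511 N·m
gear mesh 47/45 = 1.0444 → τ = 62.511·1.0444·0.98 = 63.984 N·m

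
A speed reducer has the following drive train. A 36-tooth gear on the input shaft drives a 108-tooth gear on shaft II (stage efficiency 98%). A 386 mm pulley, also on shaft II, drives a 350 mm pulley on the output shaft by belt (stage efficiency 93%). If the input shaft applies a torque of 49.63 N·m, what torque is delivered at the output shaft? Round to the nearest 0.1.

Gear mesh: ratio = 108/36 = 3; torque at shaft II = 49.63 × 3 × 0.98 = 145.91 N·m.
Belt: ratio = 350/386 = 0.90674; torque at the output shaft = 145.91 × 0.90674 × 0.93 = 123.04 N·m.

123.0 N·m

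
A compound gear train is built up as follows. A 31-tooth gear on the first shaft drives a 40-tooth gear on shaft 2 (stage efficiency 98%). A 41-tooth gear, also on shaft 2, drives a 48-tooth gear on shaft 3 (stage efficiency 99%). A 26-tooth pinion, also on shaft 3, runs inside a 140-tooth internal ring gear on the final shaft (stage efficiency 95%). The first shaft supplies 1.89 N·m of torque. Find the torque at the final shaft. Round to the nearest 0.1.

14.2 N·m

After the gear mesh (40/31): 1.89 × 1.2903 × 0.98 = 2.3899 N·m
After the gear mesh (48/41): 2.3899 × 1.1707 × 0.99 = 2.77 N·m
After the internal gear (140/26): 2.77 × 5.3846 × 0.95 = 14.17 N·m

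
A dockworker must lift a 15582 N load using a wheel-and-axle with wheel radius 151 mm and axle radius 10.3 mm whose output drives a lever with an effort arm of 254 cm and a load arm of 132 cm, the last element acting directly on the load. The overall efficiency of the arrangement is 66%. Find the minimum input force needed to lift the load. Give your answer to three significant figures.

Wheel-and-axle MA = R/r = 151/10.3 = 14.66.
Lever MA = effort arm / load arm = 254/132 = 1.9242.
Combined ideal MA = 14.66 × 1.9242 = 28.21.
Actual MA = 28.21 × 0.66 = 18.618.
Effort = load / actual MA = 15582 / 18.618 = 836.91 N.

837 N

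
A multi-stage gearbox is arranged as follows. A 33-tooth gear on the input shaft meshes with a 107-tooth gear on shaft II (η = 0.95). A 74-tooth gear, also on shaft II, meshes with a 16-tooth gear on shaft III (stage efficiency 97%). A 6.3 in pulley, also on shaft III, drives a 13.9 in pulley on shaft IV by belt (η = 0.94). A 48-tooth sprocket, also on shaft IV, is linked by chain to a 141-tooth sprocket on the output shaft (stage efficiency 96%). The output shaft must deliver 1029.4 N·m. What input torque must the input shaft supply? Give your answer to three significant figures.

Overall ratio R = 3.2424 × 0.21622 × 2.2063 × 2.9375 = 4.5437; overall efficiency η = 0.95 × 0.97 × 0.94 × 0.96 = 0.8316.
Input torque = output torque / (R × η) = 1029.4 / (4.5437 × 0.8316) = 272.45 N·m.

272 N·m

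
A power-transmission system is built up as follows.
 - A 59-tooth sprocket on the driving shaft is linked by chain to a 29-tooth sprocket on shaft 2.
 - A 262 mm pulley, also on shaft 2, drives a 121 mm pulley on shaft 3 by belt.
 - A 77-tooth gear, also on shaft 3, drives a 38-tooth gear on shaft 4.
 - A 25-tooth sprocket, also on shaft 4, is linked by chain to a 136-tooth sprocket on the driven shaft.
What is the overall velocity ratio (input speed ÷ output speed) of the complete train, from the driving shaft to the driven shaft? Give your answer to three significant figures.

Each stage contributes driven/driver: chain 29/59 = 0.49153, belt 121/262 = 0.46183, gear mesh 38/77 = 0.49351, chain 136/25 = 5.44.
Overall: 0.49153 × 0.46183 × 0.49351 × 5.44 = 0.60943.

0.609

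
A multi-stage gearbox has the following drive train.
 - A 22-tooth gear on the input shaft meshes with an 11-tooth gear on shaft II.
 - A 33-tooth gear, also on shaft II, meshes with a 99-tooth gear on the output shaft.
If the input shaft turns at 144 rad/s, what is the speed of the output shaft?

96 rad/s

gear mesh 11/22 = 0.5 → 144/0.5 = 288 rad/s
gear mesh 99/33 = 3 → 288/3 = 96 rad/s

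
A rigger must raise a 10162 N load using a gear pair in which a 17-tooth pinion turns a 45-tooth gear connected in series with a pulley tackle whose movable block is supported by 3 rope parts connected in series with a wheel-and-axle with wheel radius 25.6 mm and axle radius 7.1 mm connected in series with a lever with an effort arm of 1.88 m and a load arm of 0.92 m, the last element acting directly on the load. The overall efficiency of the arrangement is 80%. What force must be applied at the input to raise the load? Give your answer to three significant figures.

217 N

Gear pair MA = 45/17 = 2.6471.
Block-and-tackle MA = number of supporting rope parts = 3.
Wheel-and-axle MA = R/r = 25.6/7.1 = 3.6056.
Lever MA = effort arm / load arm = 1.88/0.92 = 2.0435.
Combined ideal MA = 2.6471 × 3 × 3.6056 × 2.0435 = 58.511.
Actual MA = 58.511 × 0.80 = 46.809.
Effort = load / actual MA = 10162 / 46.809 = 217.1 N.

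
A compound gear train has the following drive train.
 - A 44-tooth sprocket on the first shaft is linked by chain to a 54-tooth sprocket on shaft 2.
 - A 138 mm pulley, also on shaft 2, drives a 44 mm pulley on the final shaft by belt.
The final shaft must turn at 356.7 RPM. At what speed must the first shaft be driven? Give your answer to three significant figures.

Overall ratio R = 1.2273 × 0.31884 = 0.3913.
Required input speed = output speed × R = 356.7 × 0.3913 = 139.58 RPM.

140 RPM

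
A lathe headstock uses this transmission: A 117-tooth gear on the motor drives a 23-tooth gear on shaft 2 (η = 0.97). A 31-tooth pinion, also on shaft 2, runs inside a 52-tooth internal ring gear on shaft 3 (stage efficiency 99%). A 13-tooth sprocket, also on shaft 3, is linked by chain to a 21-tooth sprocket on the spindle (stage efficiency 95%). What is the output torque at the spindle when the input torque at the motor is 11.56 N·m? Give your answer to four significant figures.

After the gear mesh (23/117): 11.56 × 0.19658 × 0.97 = 2.2043 N·m
After the internal gear (52/31): 2.2043 × 1.6774 × 0.99 = 3.6606 N·m
After the chain (21/13): 3.6606 × 1.6154 × 0.95 = 5.6176 N·m

5.618 N·m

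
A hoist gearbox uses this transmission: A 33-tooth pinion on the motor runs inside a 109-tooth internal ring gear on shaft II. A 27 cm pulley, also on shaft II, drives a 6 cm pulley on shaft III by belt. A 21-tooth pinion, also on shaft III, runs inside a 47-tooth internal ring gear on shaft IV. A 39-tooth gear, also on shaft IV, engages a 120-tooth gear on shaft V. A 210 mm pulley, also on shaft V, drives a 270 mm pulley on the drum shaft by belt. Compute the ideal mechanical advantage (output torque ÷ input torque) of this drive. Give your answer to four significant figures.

6.499

Each stage contributes driven/driver: internal gear 109/33 = 3.303, belt 6/27 = 0.22222, internal gear 47/21 = 2.2381, gear mesh 120/39 = 3.0769, belt 270/210 = 1.2857.
Overall: 3.303 × 0.22222 × 2.2381 × 3.0769 × 1.2857 = 6.4989.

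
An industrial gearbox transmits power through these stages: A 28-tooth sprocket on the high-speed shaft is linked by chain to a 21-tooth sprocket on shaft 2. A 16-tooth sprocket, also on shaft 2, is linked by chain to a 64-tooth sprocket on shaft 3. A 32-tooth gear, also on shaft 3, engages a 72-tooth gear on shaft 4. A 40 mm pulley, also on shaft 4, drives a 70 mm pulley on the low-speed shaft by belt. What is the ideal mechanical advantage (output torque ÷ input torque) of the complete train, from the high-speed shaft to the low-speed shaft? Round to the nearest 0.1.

11.8

Each stage contributes driven/driver: chain 21/28 = 0.75, chain 64/16 = 4, gear mesh 72/32 = 2.25, belt 70/40 = 1.75.
Overall: 0.75 × 4 × 2.25 × 1.75 = 11.812.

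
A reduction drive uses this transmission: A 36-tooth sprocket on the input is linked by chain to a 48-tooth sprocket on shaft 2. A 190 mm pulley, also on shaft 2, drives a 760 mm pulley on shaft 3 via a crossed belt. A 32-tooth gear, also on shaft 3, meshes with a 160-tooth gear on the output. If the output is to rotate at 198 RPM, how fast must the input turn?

Overall ratio R = 1.3333 × 4 × 5 = 26.667.
Required input speed = output speed × R = 198 × 26.667 = 5280 RPM.

5280 RPM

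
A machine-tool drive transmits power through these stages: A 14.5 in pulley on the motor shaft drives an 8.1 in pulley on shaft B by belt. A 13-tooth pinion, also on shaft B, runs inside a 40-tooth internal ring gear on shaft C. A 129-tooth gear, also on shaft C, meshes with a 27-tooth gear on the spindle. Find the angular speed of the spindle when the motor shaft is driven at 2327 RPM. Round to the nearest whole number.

6468 RPM

belt 8.1/14.5 = 0.55862 → 2327/0.55862 = 4165.6 RPM
internal gear 40/13 = 3.0769 → 4165.6/3.0769 = 1353.8 RPM
gear mesh 27/129 = 0.2093 → 1353.8/0.2093 = 6468.3 RPM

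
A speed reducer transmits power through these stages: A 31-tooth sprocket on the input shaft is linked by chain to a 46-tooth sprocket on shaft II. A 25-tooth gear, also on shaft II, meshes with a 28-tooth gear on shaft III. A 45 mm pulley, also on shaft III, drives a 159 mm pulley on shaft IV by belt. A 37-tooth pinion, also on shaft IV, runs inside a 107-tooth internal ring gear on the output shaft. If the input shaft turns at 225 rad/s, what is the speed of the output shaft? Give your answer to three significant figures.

the input shaft → shaft II (chain, 46/31): 225 ÷ 1.4839 = 151.63 rad/s
shaft II → shaft III (gear mesh, 28/25): 151.63 ÷ 1.12 = 135.38 rad/s
shaft III → shaft IV (belt, 159/45): 135.38 ÷ 3.5333 = 38.316 rad/s
shaft IV → the output shaft (internal gear, 107/37): 38.316 ÷ 2.8919 = 13.25 rad/s

13.2 rad/s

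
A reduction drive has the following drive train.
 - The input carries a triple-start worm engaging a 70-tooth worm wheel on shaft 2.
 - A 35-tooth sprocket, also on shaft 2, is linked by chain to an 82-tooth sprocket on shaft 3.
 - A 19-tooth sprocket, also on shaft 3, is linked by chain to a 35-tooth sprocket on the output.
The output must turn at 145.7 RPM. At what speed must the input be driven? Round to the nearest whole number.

Overall ratio R = 23.333 × 2.3429 × 1.8421 = 100.7.
Required input speed = output speed × R = 145.7 × 100.7 = 14672 RPM.

14672 RPM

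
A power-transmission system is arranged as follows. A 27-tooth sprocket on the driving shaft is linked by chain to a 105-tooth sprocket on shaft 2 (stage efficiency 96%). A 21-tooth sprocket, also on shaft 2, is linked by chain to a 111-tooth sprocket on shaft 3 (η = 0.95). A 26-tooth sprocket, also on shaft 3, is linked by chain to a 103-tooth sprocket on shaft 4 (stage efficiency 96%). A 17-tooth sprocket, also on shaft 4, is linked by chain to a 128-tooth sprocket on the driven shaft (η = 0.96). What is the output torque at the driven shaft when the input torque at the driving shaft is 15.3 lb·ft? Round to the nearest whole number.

After the chain (105/27): 15.3 × 3.8889 × 0.96 = 57.12 lb·ft
After the chain (111/21): 57.12 × 5.2857 × 0.95 = 286.82 lb·ft
After the chain (103/26): 286.82 × 3.9615 × 0.96 = 1090.8 lb·ft
After the chain (128/17): 1090.8 × 7.5294 × 0.96 = 7884.7 lb·ft

7885 lb·ft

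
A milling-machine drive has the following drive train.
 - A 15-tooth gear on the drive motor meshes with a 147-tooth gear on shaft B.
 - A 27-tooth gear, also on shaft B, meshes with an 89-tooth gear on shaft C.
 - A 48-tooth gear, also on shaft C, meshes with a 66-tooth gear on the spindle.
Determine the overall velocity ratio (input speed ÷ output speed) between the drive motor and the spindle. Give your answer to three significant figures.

44.4

Each stage contributes driven/driver: gear mesh 147/15 = 9.8, gear mesh 89/27 = 3.2963, gear mesh 66/48 = 1.375.
Overall: 9.8 × 3.2963 × 1.375 = 44.418.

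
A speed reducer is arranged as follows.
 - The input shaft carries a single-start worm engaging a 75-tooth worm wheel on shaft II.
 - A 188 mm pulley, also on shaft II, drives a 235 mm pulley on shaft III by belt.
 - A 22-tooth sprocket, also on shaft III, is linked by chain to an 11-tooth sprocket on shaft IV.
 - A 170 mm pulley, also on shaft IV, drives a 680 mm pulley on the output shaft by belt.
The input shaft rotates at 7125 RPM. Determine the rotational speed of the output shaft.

the input shaft → shaft II (worm, 75/1): 7125 ÷ 75 = 95 RPM
shaft II → shaft III (belt, 235/188): 95 ÷ 1.25 = 76 RPM
shaft III → shaft IV (chain, 11/22): 76 ÷ 0.5 = 152 RPM
shaft IV → the output shaft (belt, 680/170): 152 ÷ 4 = 38 RPM

38 RPM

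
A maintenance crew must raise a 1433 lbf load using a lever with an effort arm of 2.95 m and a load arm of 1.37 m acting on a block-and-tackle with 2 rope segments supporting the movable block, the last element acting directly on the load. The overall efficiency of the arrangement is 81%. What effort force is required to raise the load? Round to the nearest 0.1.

410.8 lbf

Lever MA = effort arm / load arm = 2.95/1.37 = 2.1533.
Block-and-tackle MA = number of supporting rope parts = 2.
Combined ideal MA = 2.1533 × 2 = 4.3066.
Actual MA = 4.3066 × 0.81 = 3.4883.
Effort = load / actual MA = 1433 / 3.4883 = 410.8 lbf.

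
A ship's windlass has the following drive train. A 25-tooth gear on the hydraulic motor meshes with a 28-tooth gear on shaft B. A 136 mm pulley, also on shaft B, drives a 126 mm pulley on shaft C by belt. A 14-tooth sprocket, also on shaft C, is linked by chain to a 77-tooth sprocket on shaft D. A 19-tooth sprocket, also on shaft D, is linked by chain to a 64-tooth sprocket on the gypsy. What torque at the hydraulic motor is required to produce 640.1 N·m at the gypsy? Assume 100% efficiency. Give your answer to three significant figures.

33.3 N·m

Overall ratio R = 1.12 × 0.92647 × 5.5 × 3.3684 = 19.224.
Input torque = output torque / R = 640.1 / 19.224 = 33.297 N·m.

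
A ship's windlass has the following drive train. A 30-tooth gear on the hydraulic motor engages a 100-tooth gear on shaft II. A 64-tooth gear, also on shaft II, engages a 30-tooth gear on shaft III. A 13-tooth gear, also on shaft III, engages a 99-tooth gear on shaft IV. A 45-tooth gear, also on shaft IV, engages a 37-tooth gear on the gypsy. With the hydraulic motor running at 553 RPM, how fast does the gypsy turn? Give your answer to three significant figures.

gear mesh 100/30 = 3.3333 → 553/3.3333 = 165.9 RPM
gear mesh 30/64 = 0.46875 → 165.9/0.46875 = 353.92 RPM
gear mesh 99/13 = 7.6154 → 353.92/7.6154 = 46.474 RPM
gear mesh 37/45 = 0.82222 → 46.474/0.82222 = 56.523 RPM

56.5 RPM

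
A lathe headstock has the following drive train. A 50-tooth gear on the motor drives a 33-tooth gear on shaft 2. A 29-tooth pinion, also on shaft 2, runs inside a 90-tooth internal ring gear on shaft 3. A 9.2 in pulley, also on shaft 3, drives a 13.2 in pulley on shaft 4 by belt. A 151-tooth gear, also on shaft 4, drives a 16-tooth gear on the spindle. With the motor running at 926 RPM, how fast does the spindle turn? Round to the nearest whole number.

2974 RPM

Gear mesh: ratio = 33/50 = 0.66, so shaft 2 turns at 926 / 0.66 = 1403 RPM.
Internal gear: ratio = 90/29 = 3.1034, so shaft 3 turns at 1403 / 3.1034 = 452.09 RPM.
Belt: ratio = 13.2/9.2 = 1.4348, so shaft 4 turns at 452.09 / 1.4348 = 315.09 RPM.
Gear mesh: ratio = 16/151 = 0.10596, so the spindle turns at 315.09 / 0.10596 = 2973.7 RPM.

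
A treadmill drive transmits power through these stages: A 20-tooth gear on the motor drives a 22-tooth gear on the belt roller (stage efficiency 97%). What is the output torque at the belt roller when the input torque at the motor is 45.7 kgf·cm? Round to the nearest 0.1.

After the gear mesh (22/20): 45.7 × 1.1 × 0.97 = 48.762 kgf·cm

48.8 kgf·cm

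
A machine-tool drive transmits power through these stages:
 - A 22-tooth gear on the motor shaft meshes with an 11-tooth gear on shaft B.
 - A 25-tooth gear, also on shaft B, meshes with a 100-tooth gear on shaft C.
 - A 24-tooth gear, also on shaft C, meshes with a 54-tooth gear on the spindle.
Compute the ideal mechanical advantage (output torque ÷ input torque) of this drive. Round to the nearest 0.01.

4.50

Each stage contributes driven/driver: gear mesh 11/22 = 0.5, gear mesh 100/25 = 4, gear mesh 54/24 = 2.25.
Overall: 0.5 × 4 × 2.25 = 4.5.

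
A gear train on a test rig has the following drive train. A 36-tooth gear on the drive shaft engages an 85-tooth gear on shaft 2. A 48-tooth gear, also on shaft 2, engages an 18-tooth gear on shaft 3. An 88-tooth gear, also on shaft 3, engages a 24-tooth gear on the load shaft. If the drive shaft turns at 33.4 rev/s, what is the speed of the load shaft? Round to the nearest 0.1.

gear mesh 85/36 = 2.3611 → 33.4/2.3611 = 14.146 rev/s
gear mesh 18/48 = 0.375 → 14.146/0.375 = 37.722 rev/s
gear mesh 24/88 = 0.27273 → 37.722/0.27273 = 138.32 rev/s

138.3 rev/s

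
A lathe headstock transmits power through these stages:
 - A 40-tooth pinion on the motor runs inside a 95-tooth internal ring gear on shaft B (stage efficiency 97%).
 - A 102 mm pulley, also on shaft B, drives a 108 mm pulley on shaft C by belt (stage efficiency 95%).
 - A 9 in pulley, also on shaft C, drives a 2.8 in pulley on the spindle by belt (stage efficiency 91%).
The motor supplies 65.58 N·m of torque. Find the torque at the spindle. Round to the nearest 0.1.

Internal gear: ratio = 95/40 = 2.375; torque at shaft B = 65.58 × 2.375 × 0.97 = 151.08 N·m.
Belt: ratio = 108/102 = 1.0588; torque at shaft C = 151.08 × 1.0588 × 0.95 = 151.97 N·m.
Belt: ratio = 2.8/9 = 0.31111; torque at the spindle = 151.97 × 0.31111 × 0.91 = 43.024 N·m.

43.0 N·m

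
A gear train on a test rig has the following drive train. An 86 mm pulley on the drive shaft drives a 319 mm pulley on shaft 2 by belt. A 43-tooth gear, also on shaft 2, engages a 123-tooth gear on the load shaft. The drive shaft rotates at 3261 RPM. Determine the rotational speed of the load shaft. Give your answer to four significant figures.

307.3 RPM

belt 319/86 = 3.7093 → 3261/3.7093 = 879.14 RPM
gear mesh 123/43 = 2.8605 → 879.14/2.8605 = 307.34 RPM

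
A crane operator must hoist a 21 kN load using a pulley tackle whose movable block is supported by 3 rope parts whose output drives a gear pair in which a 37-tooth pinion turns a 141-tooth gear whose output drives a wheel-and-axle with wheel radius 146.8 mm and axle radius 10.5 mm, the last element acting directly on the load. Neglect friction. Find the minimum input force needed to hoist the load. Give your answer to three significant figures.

Block-and-tackle MA = number of supporting rope parts = 3.
Gear pair MA = 141/37 = 3.8108.
Wheel-and-axle MA = R/r = 146.8/10.5 = 13.981.
Combined ideal MA = 3 × 3.8108 × 13.981 = 159.84.
Effort = load / MA = 21 / 159.84 = 0.13138 kN.

0.131 kN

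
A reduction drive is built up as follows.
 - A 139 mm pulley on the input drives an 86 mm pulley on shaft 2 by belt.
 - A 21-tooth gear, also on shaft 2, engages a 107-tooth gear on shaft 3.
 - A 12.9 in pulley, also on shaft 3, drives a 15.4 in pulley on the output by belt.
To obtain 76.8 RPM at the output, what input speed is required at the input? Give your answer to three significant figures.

Overall ratio R = 0.61871 × 5.0952 × 1.1938 = 3.7634.
Required input speed = output speed × R = 76.8 × 3.7634 = 289.03 RPM.

289 RPM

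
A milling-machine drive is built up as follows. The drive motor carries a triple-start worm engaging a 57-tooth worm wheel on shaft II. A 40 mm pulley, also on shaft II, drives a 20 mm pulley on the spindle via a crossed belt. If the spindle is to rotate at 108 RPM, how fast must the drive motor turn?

1026 RPM

Overall ratio R = 19 × 0.5 = 9.5.
Required input speed = output speed × R = 108 × 9.5 = 1026 RPM.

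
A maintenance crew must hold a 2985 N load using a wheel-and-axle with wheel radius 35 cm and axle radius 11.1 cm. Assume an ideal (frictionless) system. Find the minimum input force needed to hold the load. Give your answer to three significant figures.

Wheel-and-axle MA = R/r = 35/11.1 = 3.1532.
Effort = load / MA = 2985 / 3.1532 = 946.67 N.

947 N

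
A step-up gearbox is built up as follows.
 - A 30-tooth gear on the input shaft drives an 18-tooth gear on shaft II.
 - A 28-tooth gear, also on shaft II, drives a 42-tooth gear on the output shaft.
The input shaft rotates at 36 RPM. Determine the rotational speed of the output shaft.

40 RPM

gear mesh 18/30 = 0.6 → 36/0.6 = 60 RPM
gear mesh 42/28 = 1.5 → 60/1.5 = 40 RPM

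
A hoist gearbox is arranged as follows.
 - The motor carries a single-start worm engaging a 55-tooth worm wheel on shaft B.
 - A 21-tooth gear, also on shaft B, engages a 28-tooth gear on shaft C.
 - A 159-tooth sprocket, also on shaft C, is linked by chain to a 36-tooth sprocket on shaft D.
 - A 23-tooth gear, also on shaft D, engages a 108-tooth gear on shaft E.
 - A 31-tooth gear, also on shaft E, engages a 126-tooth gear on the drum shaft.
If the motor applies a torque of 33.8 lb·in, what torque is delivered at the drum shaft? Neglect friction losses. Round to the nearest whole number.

10711 lb·in

After the worm (55/1): 33.8 × 55 = 1859 lb·in
After the gear mesh (28/21): 1859 × 1.3333 = 2478.7 lb·in
After the chain (36/159): 2478.7 × 0.22642 = 561.21 lb·in
After the gear mesh (108/23): 561.21 × 4.6957 = 2635.2 lb·in
After the gear mesh (126/31): 2635.2 × 4.0645 = 10711 lb·in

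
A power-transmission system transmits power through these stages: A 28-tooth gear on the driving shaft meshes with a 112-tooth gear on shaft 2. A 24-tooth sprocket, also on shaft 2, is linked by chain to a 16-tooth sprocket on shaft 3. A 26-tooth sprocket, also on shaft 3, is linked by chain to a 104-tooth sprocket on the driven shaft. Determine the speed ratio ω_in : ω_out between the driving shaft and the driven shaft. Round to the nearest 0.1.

10.7

Each stage contributes driven/driver: gear mesh 112/28 = 4, chain 16/24 = 0.66667, chain 104/26 = 4.
Overall: 4 × 0.66667 × 4 = 10.667.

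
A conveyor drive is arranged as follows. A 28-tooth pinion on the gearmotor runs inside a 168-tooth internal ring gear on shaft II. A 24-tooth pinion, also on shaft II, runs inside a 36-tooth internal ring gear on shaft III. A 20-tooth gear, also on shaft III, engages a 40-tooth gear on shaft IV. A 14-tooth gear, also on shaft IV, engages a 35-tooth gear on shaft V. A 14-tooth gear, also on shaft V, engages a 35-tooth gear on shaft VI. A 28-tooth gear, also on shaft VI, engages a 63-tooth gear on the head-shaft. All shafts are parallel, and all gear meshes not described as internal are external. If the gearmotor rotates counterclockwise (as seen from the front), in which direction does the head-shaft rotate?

counterclockwise

the gearmotor → shaft II: internal mesh, same direction → CCW.
shaft II → shaft III: internal mesh, same direction → CCW.
shaft III → shaft IV: external mesh, 1 reversal → CW.
shaft IV → shaft V: external mesh, 1 reversal → CCW.
shaft V → shaft VI: external mesh, 1 reversal → CW.
shaft VI → the head-shaft: external mesh, 1 reversal → CCW.
4 reversals in total — an even number — so the head-shaft turns the same way as the gearmotor.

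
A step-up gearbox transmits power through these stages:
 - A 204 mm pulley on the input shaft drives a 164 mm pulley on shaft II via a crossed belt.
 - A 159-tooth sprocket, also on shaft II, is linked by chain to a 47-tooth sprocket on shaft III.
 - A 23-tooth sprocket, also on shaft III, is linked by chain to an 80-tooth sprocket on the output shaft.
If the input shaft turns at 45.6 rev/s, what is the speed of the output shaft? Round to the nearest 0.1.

the input shaft → shaft II (belt, 164/204): 45.6 ÷ 0.80392 = 56.722 rev/s
shaft II → shaft III (chain, 47/159): 56.722 ÷ 0.2956 = 191.89 rev/s
shaft III → the output shaft (chain, 80/23): 191.89 ÷ 3.4783 = 55.168 rev/s

55.2 rev/s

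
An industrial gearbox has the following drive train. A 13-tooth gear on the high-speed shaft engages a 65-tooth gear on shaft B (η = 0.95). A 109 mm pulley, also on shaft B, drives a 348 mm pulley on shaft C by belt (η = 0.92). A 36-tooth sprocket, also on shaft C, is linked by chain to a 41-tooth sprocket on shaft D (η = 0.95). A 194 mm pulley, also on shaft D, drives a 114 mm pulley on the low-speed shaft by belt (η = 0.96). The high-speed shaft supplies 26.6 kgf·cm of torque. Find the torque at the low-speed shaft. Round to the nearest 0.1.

gear mesh 65/13 = 5 → τ = 26.6·5·0.95 = 126.35 kgf·cm
belt 348/109 = 3.1927 → τ = 126.35·3.1927·0.92 = 371.12 kgf·cm
chain 41/36 = 1.1389 → τ = 371.12·1.1389·0.95 = 401.53 kgf·cm
belt 114/194 = 0.58763 → τ = 401.53·0.58763·0.96 = 226.51 kgf·cm

226.5 kgf·cm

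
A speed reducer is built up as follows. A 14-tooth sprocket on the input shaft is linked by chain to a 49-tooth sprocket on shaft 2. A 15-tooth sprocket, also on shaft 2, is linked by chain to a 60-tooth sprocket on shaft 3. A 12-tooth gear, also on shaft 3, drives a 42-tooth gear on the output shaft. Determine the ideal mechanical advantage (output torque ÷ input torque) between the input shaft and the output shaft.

Each stage contributes driven/driver: chain 49/14 = 3.5, chain 60/15 = 4, gear mesh 42/12 = 3.5.
Overall: 3.5 × 4 × 3.5 = 49.

49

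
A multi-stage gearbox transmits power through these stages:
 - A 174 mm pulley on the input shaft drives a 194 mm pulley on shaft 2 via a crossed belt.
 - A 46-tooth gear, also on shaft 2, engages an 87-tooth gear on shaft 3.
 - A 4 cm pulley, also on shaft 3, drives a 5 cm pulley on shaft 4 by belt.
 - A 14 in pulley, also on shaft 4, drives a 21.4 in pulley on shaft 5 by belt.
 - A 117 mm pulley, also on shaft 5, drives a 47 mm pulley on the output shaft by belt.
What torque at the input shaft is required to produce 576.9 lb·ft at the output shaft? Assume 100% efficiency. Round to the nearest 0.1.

Overall ratio R = 1.1149 × 1.8913 × 1.25 × 1.5286 × 0.40171 = 1.6185.
Input torque = output torque / R = 576.9 / 1.6185 = 356.43 lb·ft.

356.4 lb·ft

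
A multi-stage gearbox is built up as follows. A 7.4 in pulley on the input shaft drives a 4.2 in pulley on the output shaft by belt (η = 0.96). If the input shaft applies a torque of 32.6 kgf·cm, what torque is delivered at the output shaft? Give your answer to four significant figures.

Belt: ratio = 4.2/7.4 = 0.56757; torque at the output shaft = 32.6 × 0.56757 × 0.96 = 17.763 kgf·cm.

17.76 kgf·cm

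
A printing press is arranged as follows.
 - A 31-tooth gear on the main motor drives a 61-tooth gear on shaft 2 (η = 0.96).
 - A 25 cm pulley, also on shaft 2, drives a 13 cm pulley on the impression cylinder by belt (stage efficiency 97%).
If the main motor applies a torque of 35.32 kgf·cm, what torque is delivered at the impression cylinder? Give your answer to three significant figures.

Gear mesh: ratio = 61/31 = 1.9677; torque at shaft 2 = 35.32 × 1.9677 × 0.96 = 66.721 kgf·cm.
Belt: ratio = 13/25 = 0.52; torque at the impression cylinder = 66.721 × 0.52 × 0.97 = 33.654 kgf·cm.

33.7 kgf·cm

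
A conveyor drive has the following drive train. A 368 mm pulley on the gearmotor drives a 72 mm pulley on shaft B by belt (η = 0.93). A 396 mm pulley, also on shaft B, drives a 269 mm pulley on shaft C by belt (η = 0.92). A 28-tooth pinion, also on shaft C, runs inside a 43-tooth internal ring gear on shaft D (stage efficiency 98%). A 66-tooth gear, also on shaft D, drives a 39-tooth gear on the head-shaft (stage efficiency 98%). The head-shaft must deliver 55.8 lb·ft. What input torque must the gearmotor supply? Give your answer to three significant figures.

563 lb·ft

Overall ratio R = 0.19565 × 0.67929 × 1.5357 × 0.59091 = 0.12061; overall efficiency η = 0.93 × 0.92 × 0.98 × 0.98 = 0.8217.
Input torque = output torque / (R × η) = 55.8 / (0.12061 × 0.8217) = 563.04 lb·ft.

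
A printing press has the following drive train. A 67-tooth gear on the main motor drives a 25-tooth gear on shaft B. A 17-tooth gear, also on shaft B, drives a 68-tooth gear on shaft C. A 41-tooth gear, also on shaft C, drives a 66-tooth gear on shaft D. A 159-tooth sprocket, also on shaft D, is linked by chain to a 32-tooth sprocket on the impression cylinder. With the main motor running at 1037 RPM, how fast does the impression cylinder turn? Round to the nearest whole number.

2145 RPM

Gear mesh: ratio = 25/67 = 0.37313, so shaft B turns at 1037 / 0.37313 = 2779.2 RPM.
Gear mesh: ratio = 68/17 = 4, so shaft C turns at 2779.2 / 4 = 694.79 RPM.
Gear mesh: ratio = 66/41 = 1.6098, so shaft D turns at 694.79 / 1.6098 = 431.61 RPM.
Chain: ratio = 32/159 = 0.20126, so the impression cylinder turns at 431.61 / 0.20126 = 2144.6 RPM.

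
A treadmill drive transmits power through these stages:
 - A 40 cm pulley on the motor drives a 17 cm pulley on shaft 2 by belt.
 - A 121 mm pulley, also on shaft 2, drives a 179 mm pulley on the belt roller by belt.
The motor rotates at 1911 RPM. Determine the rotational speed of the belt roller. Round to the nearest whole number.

3040 RPM

Belt: ratio = 17/40 = 0.425, so shaft 2 turns at 1911 / 0.425 = 4496.5 RPM.
Belt: ratio = 179/121 = 1.4793, so the belt roller turns at 4496.5 / 1.4793 = 3039.5 RPM.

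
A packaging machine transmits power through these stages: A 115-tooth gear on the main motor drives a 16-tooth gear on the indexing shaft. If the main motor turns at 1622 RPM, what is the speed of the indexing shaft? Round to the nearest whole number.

11658 RPM

the main motor → the indexing shaft (gear mesh, 16/115): 1622 ÷ 0.13913 = 11658 RPM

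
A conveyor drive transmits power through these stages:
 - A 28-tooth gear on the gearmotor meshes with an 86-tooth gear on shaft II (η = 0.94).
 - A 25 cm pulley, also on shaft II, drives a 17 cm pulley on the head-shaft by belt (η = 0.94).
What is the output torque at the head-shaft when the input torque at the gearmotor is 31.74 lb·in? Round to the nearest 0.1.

After the gear mesh (86/28): 31.74 × 3.0714 × 0.94 = 91.638 lb·in
After the belt (17/25): 91.638 × 0.68 × 0.94 = 58.575 lb·in

58.6 lb·in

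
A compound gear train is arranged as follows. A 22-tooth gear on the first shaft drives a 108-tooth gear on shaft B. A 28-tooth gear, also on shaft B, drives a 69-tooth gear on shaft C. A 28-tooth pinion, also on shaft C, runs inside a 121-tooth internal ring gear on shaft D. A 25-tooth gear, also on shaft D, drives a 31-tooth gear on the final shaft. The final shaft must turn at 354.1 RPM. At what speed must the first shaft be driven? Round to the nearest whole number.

Overall ratio R = 4.9091 × 2.4643 × 4.3214 × 1.24 = 64.825.
Required input speed = output speed × R = 354.1 × 64.825 = 22954 RPM.

22954 RPM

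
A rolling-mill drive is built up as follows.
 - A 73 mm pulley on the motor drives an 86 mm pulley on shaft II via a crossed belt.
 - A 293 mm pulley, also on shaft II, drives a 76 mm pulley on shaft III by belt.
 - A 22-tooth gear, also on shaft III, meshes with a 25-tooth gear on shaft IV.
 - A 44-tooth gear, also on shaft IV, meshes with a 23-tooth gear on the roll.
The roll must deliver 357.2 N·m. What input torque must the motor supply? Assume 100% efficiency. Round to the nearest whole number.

Overall ratio R = 1.1781 × 0.25939 × 1.1364 × 0.52273 = 0.18152.
Input torque = output torque / R = 357.2 / 0.18152 = 1967.9 N·m.

1968 N·m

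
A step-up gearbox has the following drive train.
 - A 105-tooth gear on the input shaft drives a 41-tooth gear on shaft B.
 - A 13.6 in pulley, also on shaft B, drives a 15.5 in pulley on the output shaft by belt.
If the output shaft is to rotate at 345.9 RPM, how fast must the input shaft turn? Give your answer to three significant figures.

Overall ratio R = 0.39048 × 1.1397 = 0.44503.
Required input speed = output speed × R = 345.9 × 0.44503 = 153.94 RPM.

154 RPM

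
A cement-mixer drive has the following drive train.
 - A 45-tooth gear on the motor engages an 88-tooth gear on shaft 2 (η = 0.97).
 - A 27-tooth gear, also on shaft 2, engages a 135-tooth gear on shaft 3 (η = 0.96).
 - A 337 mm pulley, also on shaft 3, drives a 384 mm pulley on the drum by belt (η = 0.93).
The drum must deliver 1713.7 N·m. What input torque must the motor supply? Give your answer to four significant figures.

Overall ratio R = 1.9556 × 5 × 1.1395 = 11.141; overall efficiency η = 0.97 × 0.96 × 0.93 = 0.8660.
Input torque = output torque / (R × η) = 1713.7 / (11.141 × 0.8660) = 177.61 N·m.

177.6 N·m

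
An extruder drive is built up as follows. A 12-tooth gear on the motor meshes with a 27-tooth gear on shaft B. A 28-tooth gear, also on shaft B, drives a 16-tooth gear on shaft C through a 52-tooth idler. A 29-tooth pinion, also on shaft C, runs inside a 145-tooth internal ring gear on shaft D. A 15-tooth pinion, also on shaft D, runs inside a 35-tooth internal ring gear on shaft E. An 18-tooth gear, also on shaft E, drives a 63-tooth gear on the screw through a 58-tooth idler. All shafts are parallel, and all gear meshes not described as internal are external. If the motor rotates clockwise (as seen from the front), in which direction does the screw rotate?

the motor → shaft B: external mesh, 1 reversal → CCW.
shaft B → shaft C: driver → idler → driven is 2 external meshes, 2 reversals → CCW.
shaft C → shaft D: internal mesh, same direction → CCW.
shaft D → shaft E: internal mesh, same direction → CCW.
shaft E → the screw: driver → idler → driven is 2 external meshes, 2 reversals → CCW.
5 reversals in total — an odd number — so the screw turns opposite to the motor.

counterclockwise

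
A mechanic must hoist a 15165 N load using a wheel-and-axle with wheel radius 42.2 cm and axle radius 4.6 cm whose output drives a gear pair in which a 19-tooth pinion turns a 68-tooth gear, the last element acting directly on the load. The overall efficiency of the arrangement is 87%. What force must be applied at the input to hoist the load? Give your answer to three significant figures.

531 N

Wheel-and-axle MA = R/r = 42.2/4.6 = 9.1739.
Gear pair MA = 68/19 = 3.5789.
Combined ideal MA = 9.1739 × 3.5789 = 32.833.
Actual MA = 32.833 × 0.87 = 28.565.
Effort = load / actual MA = 15165 / 28.565 = 530.9 N.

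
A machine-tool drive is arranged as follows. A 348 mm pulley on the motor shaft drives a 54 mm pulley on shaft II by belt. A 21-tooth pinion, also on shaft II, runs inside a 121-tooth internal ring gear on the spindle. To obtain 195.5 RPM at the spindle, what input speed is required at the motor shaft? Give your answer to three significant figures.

Overall ratio R = 0.15517 × 5.7619 = 0.89409.
Required input speed = output speed × R = 195.5 × 0.89409 = 174.79 RPM.

175 RPM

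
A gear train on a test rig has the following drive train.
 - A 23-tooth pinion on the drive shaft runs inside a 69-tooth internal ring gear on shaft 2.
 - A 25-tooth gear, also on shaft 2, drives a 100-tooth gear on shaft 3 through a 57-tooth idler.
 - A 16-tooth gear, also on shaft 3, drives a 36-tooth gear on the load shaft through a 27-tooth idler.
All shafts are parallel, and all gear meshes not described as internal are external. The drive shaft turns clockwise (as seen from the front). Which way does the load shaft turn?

the drive shaft → shaft 2: internal mesh, same direction → CW.
shaft 2 → shaft 3: driver → idler → driven is 2 external meshes, 2 reversals → CW.
shaft 3 → the load shaft: driver → idler → driven is 2 external meshes, 2 reversals → CW.
4 reversals in total — an even number — so the load shaft turns the same way as the drive shaft.

clockwise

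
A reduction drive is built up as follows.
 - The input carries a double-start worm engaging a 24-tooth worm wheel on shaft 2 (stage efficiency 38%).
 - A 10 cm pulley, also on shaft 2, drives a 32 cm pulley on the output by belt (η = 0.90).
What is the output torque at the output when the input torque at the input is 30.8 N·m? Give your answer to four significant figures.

After the worm (24/2): 30.8 × 12 × 0.38 = 140.45 N·m
After the belt (32/10): 140.45 × 3.2 × 0.90 = 404.49 N·m

404.5 N·m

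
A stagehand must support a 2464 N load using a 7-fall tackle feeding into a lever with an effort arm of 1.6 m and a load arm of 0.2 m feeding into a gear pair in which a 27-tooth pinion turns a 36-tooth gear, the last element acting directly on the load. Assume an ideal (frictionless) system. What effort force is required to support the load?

Block-and-tackle MA = number of supporting rope parts = 7.
Lever MA = effort arm / load arm = 1.6/0.2 = 8.
Gear pair MA = 36/27 = 1.3333.
Combined ideal MA = 7 × 8 × 1.3333 = 74.667.
Effort = load / MA = 2464 / 74.667 = 33 N.

33 N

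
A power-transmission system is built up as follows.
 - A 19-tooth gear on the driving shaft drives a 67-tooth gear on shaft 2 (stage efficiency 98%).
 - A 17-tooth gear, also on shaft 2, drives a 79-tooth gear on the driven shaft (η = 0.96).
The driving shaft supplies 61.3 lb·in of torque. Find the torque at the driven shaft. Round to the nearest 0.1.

gear mesh 67/19 = 3.5263 → τ = 61.3·3.5263·0.98 = 211.84 lb·in
gear mesh 79/17 = 4.6471 → τ = 211.84·4.6471·0.96 = 945.06 lb·in

945.1 lb·in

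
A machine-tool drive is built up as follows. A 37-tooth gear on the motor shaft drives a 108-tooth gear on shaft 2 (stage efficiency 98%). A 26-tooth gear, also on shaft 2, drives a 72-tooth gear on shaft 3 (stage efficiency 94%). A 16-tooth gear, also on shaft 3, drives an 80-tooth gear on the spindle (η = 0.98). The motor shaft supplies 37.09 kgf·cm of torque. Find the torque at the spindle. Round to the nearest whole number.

gear mesh 108/37 = 2.9189 → τ = 37.09·2.9189·0.98 = 106.1 kgf·cm
gear mesh 72/26 = 2.7692 → τ = 106.1·2.7692·0.94 = 276.18 kgf·cm
gear mesh 80/16 = 5 → τ = 276.18·5·0.98 = 1353.3 kgf·cm

1353 kgf·cm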